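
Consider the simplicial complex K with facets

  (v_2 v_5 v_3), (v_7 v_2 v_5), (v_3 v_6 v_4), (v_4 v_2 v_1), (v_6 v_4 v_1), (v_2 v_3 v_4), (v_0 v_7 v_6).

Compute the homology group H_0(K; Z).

H_0 = Z.

Take the total order v_0 < v_1 < v_2 < v_3 < v_4 < v_5 < v_6 < v_7 on the vertex set. Then K (dimension 2) consists of the simplices:

  0-simplices (8): [v_0], [v_1], [v_2], [v_3], [v_4], [v_5], [v_6], [v_7]
  1-simplices (15): (15 of them)
  2-simplices (7): [v_0,v_6,v_7], [v_1,v_2,v_4], [v_1,v_4,v_6], [v_2,v_3,v_4], [v_2,v_3,v_5], [v_2,v_5,v_7], [v_3,v_4,v_6]

Hence C_0 ≅ Z^8, C_1 ≅ Z^15, C_2 ≅ Z^7.

The boundary map ∂_1: C_1 → C_0 is given by ∂[p,q] = [q] − [p]. For instance
  ∂[v_2,v_5] = [v_5] − [v_2].
As a 8×15 matrix over Z this has rank 7, with invariant factors (1,1,1,1,1,1,1).

Boundary ∂_2: C_2 → C_1 acts by ∂[p,q,r] = [q,r] − [p,r] + [p,q]. For instance
  ∂[v_1,v_2,v_4] = [v_2,v_4] − [v_1,v_4] + [v_1,v_2],
  ∂[v_2,v_3,v_4] = [v_3,v_4] − [v_2,v_4] + [v_2,v_3].
This gives a 15×7 integer matrix of rank 7; reducing to Smith normal form yields diagonal entries (1,1,1,1,1,1,1).

From H_k ≅ ker(∂_k) / im(∂_{k+1}) we obtain:

  H_0: rank C_0 − rank ∂_1 = 8 − 7 = 1, and the invariant factors of ∂_1 are all 1, so H_0 = Z.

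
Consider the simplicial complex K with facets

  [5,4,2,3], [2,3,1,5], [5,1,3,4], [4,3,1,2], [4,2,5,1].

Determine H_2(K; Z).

We work with the vertex ordering 1 < 2 < 3 < 4 < 5. The simplices of K, each written with vertices in increasing order, are:

  0-simplices (5): [1], [2], [3], [4], [5]
  1-simplices (10): [1,2], [1,3], [1,4], [1,5], [2,3], [2,4], [2,5], [3,4], [3,5], [4,5]
  2-simplices (10): [1,2,3], [1,2,4], [1,2,5], [1,3,4], [1,3,5], [1,4,5], [2,3,4], [2,3,5], [2,4,5], [3,4,5]
  3-simplices (5): [1,2,3,4], [1,2,3,5], [1,2,4,5], [1,3,4,5], [2,3,4,5]

so the chain groups are C_0 ≅ Z^5, C_1 ≅ Z^10, C_2 ≅ Z^10, C_3 ≅ Z^5.

∂_1: C_1 → C_0 sends each edge [p,q] (with p < q) to q − p. For instance
  ∂[1,3] = [3] − [1].
The resulting 5×10 matrix has rank 4, and its Smith normal form has invariant factors (1,1,1,1).

∂_2: C_2 → C_1 maps a triangle to the signed sum of its edges. For instance
  ∂[1,2,3] = [2,3] − [1,3] + [1,2],
  ∂[1,2,4] = [2,4] − [1,4] + [1,2].
As a 10×10 matrix over Z this has rank 6, with invariant factors (1,1,1,1,1,1).

The boundary map ∂_3: C_3 → C_2 sends each 3-simplex σ to the alternating sum Σ_i (−1)^i (σ with its i-th vertex removed). For instance
  ∂[1,2,4,5] = [2,4,5] − [1,4,5] + [1,2,5] − [1,2,4],
  ∂[2,3,4,5] = [3,4,5] − [2,4,5] + [2,3,5] − [2,3,4].
This gives a 10×5 integer matrix of rank 4; reducing to Smith normal form yields diagonal entries (1,1,1,1).

From H_k ≅ ker(∂_k) / im(∂_{k+1}) we obtain:

  H_2: rank ker ∂_2 − rank ∂_3 = (10 − 6) − 4 = 0, and the invariant factors of ∂_3 are all 1, so H_2 = 0.

H_2 ≅ 0.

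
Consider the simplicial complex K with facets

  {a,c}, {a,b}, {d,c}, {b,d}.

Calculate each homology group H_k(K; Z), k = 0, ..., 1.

Take the total order a < b < c < d on the vertex set. Then K (dimension 1) consists of the simplices:

  0-simplices (4): a, b, c, d
  1-simplices (4): ab, ac, bd, cd

so the chain groups are C_0 ≅ Z^4, C_1 ≅ Z^4.

The boundary map ∂_1: C_1 → C_0 is given by ∂[p,q] = [q] − [p]. For instance
  ∂cd = d − c.
As a 4×4 matrix over Z this has rank 3, with invariant factors (1,1,1).

Now H_k = ker ∂_k / im ∂_{k+1}, so:

  H_0: rank C_0 − rank ∂_1 = 4 − 3 = 1, and the invariant factors of ∂_1 are all 1, so H_0 ≅ Z.
  H_1: rank ker ∂_1 − rank ∂_2 = (4 − 3) − 0 = 1, and there is no ∂_2, so H_1 ≅ Z.

(K is a triangulation of the circle S^1.)

H_0 = Z,  H_1 = Z.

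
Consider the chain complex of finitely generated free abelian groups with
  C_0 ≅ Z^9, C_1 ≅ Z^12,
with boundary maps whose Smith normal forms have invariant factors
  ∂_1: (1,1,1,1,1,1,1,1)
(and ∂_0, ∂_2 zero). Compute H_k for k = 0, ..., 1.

H_0 = Z,  H_1 = Z^4.

H_0: b_0 = 9 − 0 − 8 = 1; torsion from ∂_1 factors > 1: none. So H_0 = Z.
H_1: b_1 = 12 − 8 − 0 = 4; torsion from ∂_2 factors > 1: none. So H_1 = Z^4.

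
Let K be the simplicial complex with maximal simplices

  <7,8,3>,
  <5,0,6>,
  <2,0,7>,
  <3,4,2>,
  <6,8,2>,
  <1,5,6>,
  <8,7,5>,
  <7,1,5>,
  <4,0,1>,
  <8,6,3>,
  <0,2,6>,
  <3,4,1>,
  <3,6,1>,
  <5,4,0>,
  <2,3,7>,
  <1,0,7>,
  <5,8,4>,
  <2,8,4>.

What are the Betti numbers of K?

Order the vertices as 0 < 1 < 2 < 3 < 4 < 5 < 6 < 7 < 8. Listing each simplex with vertices in this order, K has dimension 2 with simplices:

  0-simplices (9): [0], [1], [2], [3], [4], [5], [6], [7], [8]
  1-simplices (27): (27 of them)
  2-simplices (18): [0,1,4], [0,1,7], [0,2,6], [0,2,7], [0,4,5], [0,5,6], [1,3,4], [1,3,6], [1,5,6], [1,5,7], [2,3,4], [2,3,7], [2,4,8], [2,6,8], [3,6,8], [3,7,8], [4,5,8], [5,7,8]

Hence C_0 ≅ Z^9, C_1 ≅ Z^27, C_2 ≅ Z^18.

∂_1: C_1 → C_0 sends each edge [p,q] (with p < q) to q − p.
The resulting 9×27 matrix has rank 8, and its Smith normal form has invariant factors (1,1,1,1,1,1,1,1).

Boundary ∂_2: C_2 → C_1 sends each 2-simplex [p,q,r] to [q,r] − [p,r] + [p,q]. For instance
  ∂[0,5,6] = [5,6] − [0,6] + [0,5],
  ∂[1,3,6] = [3,6] − [1,6] + [1,3].
The resulting 27×18 matrix has rank 18, and its Smith normal form has invariant factors (1,1,1,1,1,1,1,1,1,1,1,1,1,1,1,1,1,2).

Now H_k = ker ∂_k / im ∂_{k+1}, so:

  H_0: rank C_0 − rank ∂_1 = 9 − 8 = 1, and the invariant factors of ∂_1 are all 1, so H_0 ≅ Z.
  H_1: rank ker ∂_1 − rank ∂_2 = (27 − 8) − 18 = 1, and ∂_2 has invariant factor 2 > 1, so H_1 ≅ Z ⊕ Z/2Z.
  H_2: rank ker ∂_2 − rank ∂_3 = (18 − 18) − 0 = 0, and there is no ∂_3, so H_2 ≅ 0.

As a check, the Euler characteristic is 9 − 27 + 18 = 0, which agrees with 1 − 1 + 0 = 0.

Hence the Betti numbers are b_0 = 1, b_1 = 1, b_2 = 0.

b_0 = 1, b_1 = 1, b_2 = 0.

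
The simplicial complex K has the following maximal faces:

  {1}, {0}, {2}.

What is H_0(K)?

Order the vertices as 0 < 1 < 2. Listing each simplex with vertices in this order, K has dimension 0 with simplices:

  0-simplices (3): [0], [1], [2]

Hence C_0 ≅ Z^3.

Now H_k = ker ∂_k / im ∂_{k+1}, so:

  H_0: rank C_0 − rank ∂_1 = 3 − 0 = 3, and there is no ∂_1, so H_0 = Z^3.

H_0 = Z^3.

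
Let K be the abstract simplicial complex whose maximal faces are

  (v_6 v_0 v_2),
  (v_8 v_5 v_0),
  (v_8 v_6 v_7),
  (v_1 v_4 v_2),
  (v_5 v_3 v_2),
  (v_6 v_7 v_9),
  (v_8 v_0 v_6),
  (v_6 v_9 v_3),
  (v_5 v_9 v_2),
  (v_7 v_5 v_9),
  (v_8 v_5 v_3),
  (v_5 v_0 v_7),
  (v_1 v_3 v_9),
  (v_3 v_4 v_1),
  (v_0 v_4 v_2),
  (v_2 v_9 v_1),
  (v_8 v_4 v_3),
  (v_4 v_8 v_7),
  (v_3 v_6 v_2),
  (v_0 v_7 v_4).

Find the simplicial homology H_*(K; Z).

Order the vertices as v_0 < v_1 < v_2 < v_3 < v_4 < v_5 < v_6 < v_7 < v_8 < v_9. Listing each simplex with vertices in this order, K has dimension 2 with simplices:

  0-simplices (10): [v_0], [v_1], [v_2], [v_3], [v_4], [v_5], [v_6], [v_7], [v_8], [v_9]
  1-simplices (30): (30 of them)
  2-simplices (20): (20 of them)

Hence C_0 ≅ Z^10, C_1 ≅ Z^30, C_2 ≅ Z^20.

∂_1: C_1 → C_0 is given by ∂[p,q] = [q] − [p]. For instance
  ∂[v_0,v_2] = [v_2] − [v_0].
The 10×30 boundary matrix has rank 9 and Smith normal form diag(1,1,1,1,1,1,1,1,1).

The boundary map ∂_2: C_2 → C_1 acts by ∂[p,q,r] = [q,r] − [p,r] + [p,q]. For instance
  ∂[v_0,v_5,v_7] = [v_5,v_7] − [v_0,v_7] + [v_0,v_5],
  ∂[v_3,v_5,v_8] = [v_5,v_8] − [v_3,v_8] + [v_3,v_5].
This gives a 30×20 integer matrix of rank 20; reducing to Smith normal form yields diagonal entries (1,1,1,1,1,1,1,1,1,1,1,1,1,1,1,1,1,1,1,2).

Now H_k = ker ∂_k / im ∂_{k+1}, so:

  H_0: rank C_0 − rank ∂_1 = 10 − 9 = 1, and the invariant factors of ∂_1 are all 1, so H_0 ≅ Z.
  H_1: rank ker ∂_1 − rank ∂_2 = (30 − 9) − 20 = 1, and ∂_2 has invariant factor 2 > 1, so H_1 ≅ Z × Z/2.
  H_2: rank ker ∂_2 − rank ∂_3 = (20 − 20) − 0 = 0, and there is no ∂_3, so H_2 ≅ 0.

H_0 ≅ Z,  H_1 ≅ Z × Z/2,  H_2 = 0.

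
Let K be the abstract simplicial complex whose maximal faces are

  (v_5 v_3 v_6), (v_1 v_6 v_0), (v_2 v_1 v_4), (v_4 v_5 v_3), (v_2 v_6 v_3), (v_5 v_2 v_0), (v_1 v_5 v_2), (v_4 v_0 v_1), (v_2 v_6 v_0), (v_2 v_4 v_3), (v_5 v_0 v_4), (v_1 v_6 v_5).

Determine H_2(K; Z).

H_2 = 0.

Order the vertices as v_0 < v_1 < v_2 < v_3 < v_4 < v_5 < v_6. Listing each simplex with vertices in this order, K has dimension 2 with simplices:

  0-simplices (7): [v_0], [v_1], [v_2], [v_3], [v_4], [v_5], [v_6]
  1-simplices (18): (18 of them)
  2-simplices (12): (12 of them)

Hence C_0 ≅ Z^7, C_1 ≅ Z^18, C_2 ≅ Z^12.

Boundary ∂_1: C_1 → C_0 is given by ∂[p,q] = [q] − [p].
As a 7×18 matrix over Z this has rank 6, with invariant factors (1,1,1,1,1,1).

Boundary ∂_2: C_2 → C_1 acts by ∂[p,q,r] = [q,r] − [p,r] + [p,q]. For instance
  ∂[v_0,v_1,v_4] = [v_1,v_4] − [v_0,v_4] + [v_0,v_1],
  ∂[v_1,v_2,v_5] = [v_2,v_5] − [v_1,v_5] + [v_1,v_2].
This gives a 18×12 integer matrix of rank 12; reducing to Smith normal form yields diagonal entries (1,1,1,1,1,1,1,1,1,1,1,2).

Computing H_k = (kernel of ∂_k) / (image of ∂_{k+1}):

  H_2: rank ker ∂_2 − rank ∂_3 = (12 − 12) − 0 = 0, and there is no ∂_3, so H_2 ≅ 0.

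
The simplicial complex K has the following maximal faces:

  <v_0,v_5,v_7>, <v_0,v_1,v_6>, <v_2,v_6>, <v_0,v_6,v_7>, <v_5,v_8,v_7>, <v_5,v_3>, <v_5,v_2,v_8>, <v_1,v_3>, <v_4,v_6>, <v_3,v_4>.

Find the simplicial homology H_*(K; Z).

H_0 ≅ Z,  H_1 ≅ Z^3,  H_2 = 0.

Take the total order v_0 < v_1 < v_2 < v_3 < v_4 < v_5 < v_6 < v_7 < v_8 on the vertex set. Then K (dimension 2) consists of the simplices:

  0-simplices (9): [v_0], [v_1], [v_2], [v_3], [v_4], [v_5], [v_6], [v_7], [v_8]
  1-simplices (16): (16 of them)
  2-simplices (5): [v_0,v_1,v_6], [v_0,v_5,v_7], [v_0,v_6,v_7], [v_2,v_5,v_8], [v_5,v_7,v_8]

giving chain groups C_0 ≅ Z^9, C_1 ≅ Z^16, C_2 ≅ Z^5.

The boundary map ∂_1: C_1 → C_0 maps an edge to its endpoints' difference, ∂[p,q] = q − p. For instance
  ∂[v_1,v_3] = [v_3] − [v_1].
As a 9×16 matrix over Z this has rank 8, with invariant factors (1,1,1,1,1,1,1,1).

The boundary map ∂_2: C_2 → C_1 sends each 2-simplex [p,q,r] to [q,r] − [p,r] + [p,q]. For instance
  ∂[v_2,v_5,v_8] = [v_5,v_8] − [v_2,v_8] + [v_2,v_5],
  ∂[v_0,v_5,v_7] = [v_5,v_7] − [v_0,v_7] + [v_0,v_5].
The resulting 16×5 matrix has rank 5, and its Smith normal form has invariant factors (1,1,1,1,1).

From H_k ≅ ker(∂_k) / im(∂_{k+1}) we obtain:

  H_0: rank C_0 − rank ∂_1 = 9 − 8 = 1, and the invariant factors of ∂_1 are all 1, so H_0 = Z.
  H_1: rank ker ∂_1 − rank ∂_2 = (16 − 8) − 5 = 3, and the invariant factors of ∂_2 are all 1, so H_1 = Z^3.
  H_2: rank ker ∂_2 − rank ∂_3 = (5 − 5) − 0 = 0, and there is no ∂_3, so H_2 = 0.

As a check, the Euler characteristic is 9 − 16 + 5 = -2, which agrees with 1 − 3 + 0 = -2.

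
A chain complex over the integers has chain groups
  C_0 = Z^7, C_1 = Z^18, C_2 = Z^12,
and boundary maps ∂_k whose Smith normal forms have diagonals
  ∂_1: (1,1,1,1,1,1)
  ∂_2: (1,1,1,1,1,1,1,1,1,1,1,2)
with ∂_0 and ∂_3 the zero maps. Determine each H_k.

H_0: b_0 = 7 − 0 − 6 = 1; torsion from ∂_1 factors > 1: none. So H_0 ≅ Z.
H_1: b_1 = 18 − 6 − 12 = 0; torsion from ∂_2 factors > 1: [2]. So H_1 ≅ Z/2.
H_2: b_2 = 12 − 12 − 0 = 0; torsion from ∂_3 factors > 1: none. So H_2 ≅ 0.

H_0 ≅ Z,  H_1 ≅ Z/2,  H_2 = 0.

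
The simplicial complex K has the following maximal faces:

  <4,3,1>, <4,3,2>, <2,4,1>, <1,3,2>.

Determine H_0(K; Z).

H_0 = Z.

We work with the vertex ordering 1 < 2 < 3 < 4. The simplices of K, each written with vertices in increasing order, are:

  0-simplices (4): [1], [2], [3], [4]
  1-simplices (6): [1,2], [1,3], [1,4], [2,3], [2,4], [3,4]
  2-simplices (4): [1,2,3], [1,2,4], [1,3,4], [2,3,4]

giving chain groups C_0 ≅ Z^4, C_1 ≅ Z^6, C_2 ≅ Z^4.

∂_1: C_1 → C_0 maps an edge to its endpoints' difference, ∂[p,q] = q − p. For instance
  ∂[2,4] = [4] − [2].
The 4×6 boundary matrix has rank 3 and Smith normal form diag(1,1,1).

∂_2: C_2 → C_1 maps a triangle to the signed sum of its edges. For instance
  ∂[1,2,3] = [2,3] − [1,3] + [1,2],
  ∂[1,2,4] = [2,4] − [1,4] + [1,2].
This gives a 6×4 integer matrix of rank 3; reducing to Smith normal form yields diagonal entries (1,1,1).

Reading off H_k = ker ∂_k / im ∂_{k+1}:

  H_0: rank C_0 − rank ∂_1 = 4 − 3 = 1, and the invariant factors of ∂_1 are all 1, so H_0 ≅ Z.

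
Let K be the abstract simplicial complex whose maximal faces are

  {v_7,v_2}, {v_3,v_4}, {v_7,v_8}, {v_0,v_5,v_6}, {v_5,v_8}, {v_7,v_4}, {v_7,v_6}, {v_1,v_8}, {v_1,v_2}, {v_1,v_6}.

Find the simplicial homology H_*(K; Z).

Order the vertices as v_0 < v_1 < v_2 < v_3 < v_4 < v_5 < v_6 < v_7 < v_8. Listing each simplex with vertices in this order, K has dimension 2 with simplices:

  0-simplices (9): [v_0], [v_1], [v_2], [v_3], [v_4], [v_5], [v_6], [v_7], [v_8]
  1-simplices (12): [v_0,v_5], [v_0,v_6], [v_1,v_2], [v_1,v_6], [v_1,v_8], [v_2,v_7], [v_3,v_4], [v_4,v_7], [v_5,v_6], [v_5,v_8], [v_6,v_7], [v_7,v_8]
  2-simplices (1): [v_0,v_5,v_6]

Hence C_0 ≅ Z^9, C_1 ≅ Z^12, C_2 ≅ Z^1.

∂_1: C_1 → C_0 maps an edge to its endpoints' difference, ∂[p,q] = q − p. For instance
  ∂[v_3,v_4] = [v_4] − [v_3].
The resulting 9×12 matrix has rank 8, and its Smith normal form has invariant factors (1,1,1,1,1,1,1,1).

∂_2: C_2 → C_1 sends each 2-simplex [p,q,r] to [q,r] − [p,r] + [p,q]. For instance
  ∂[v_0,v_5,v_6] = [v_5,v_6] − [v_0,v_6] + [v_0,v_5].
The resulting 12×1 matrix has rank 1, and its Smith normal form has invariant factors (1).

From H_k ≅ ker(∂_k) / im(∂_{k+1}) we obtain:

  H_0: rank C_0 − rank ∂_1 = 9 − 8 = 1, and the invariant factors of ∂_1 are all 1, so H_0 = Z.
  H_1: rank ker ∂_1 − rank ∂_2 = (12 − 8) − 1 = 3, and the invariant factors of ∂_2 are all 1, so H_1 = Z^3.
  H_2: rank ker ∂_2 − rank ∂_3 = (1 − 1) − 0 = 0, and there is no ∂_3, so H_2 = 0.

H_0 ≅ Z,  H_1 ≅ Z^3,  H_2 = 0.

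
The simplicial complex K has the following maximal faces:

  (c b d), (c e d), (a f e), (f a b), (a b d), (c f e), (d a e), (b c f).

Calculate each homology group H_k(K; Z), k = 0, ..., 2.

We work with the vertex ordering a < b < c < d < e < f. The simplices of K, each written with vertices in increasing order, are:

  0-simplices (6): a, b, c, d, e, f
  1-simplices (12): ab, ad, ae, af, bc, bd, bf, cd, ce, cf, de, ef
  2-simplices (8): abd, abf, ade, aef, bcd, bcf, cde, cef

Hence C_0 ≅ Z^6, C_1 ≅ Z^12, C_2 ≅ Z^8.

∂_1: C_1 → C_0 is given by ∂[p,q] = [q] − [p]. For instance
  ∂de = e − d.
This gives a 6×12 integer matrix of rank 5; reducing to Smith normal form yields diagonal entries (1,1,1,1,1).

The boundary map ∂_2: C_2 → C_1 acts by ∂[p,q,r] = [q,r] − [p,r] + [p,q]. For instance
  ∂cde = de − ce + cd,
  ∂bcf = cf − bf + bc.
The 12×8 boundary matrix has rank 7 and Smith normal form diag(1,1,1,1,1,1,1).

From H_k ≅ ker(∂_k) / im(∂_{k+1}) we obtain:

  H_0: rank C_0 − rank ∂_1 = 6 − 5 = 1, and the invariant factors of ∂_1 are all 1, so H_0 = Z.
  H_1: rank ker ∂_1 − rank ∂_2 = (12 − 5) − 7 = 0, and the invariant factors of ∂_2 are all 1, so H_1 = 0.
  H_2: rank ker ∂_2 − rank ∂_3 = (8 − 7) − 0 = 1, and there is no ∂_3, so H_2 = Z.

(K is a triangulation of the 2-sphere S^2.)

H_0 = Z,  H_1 = 0,  H_2 = Z.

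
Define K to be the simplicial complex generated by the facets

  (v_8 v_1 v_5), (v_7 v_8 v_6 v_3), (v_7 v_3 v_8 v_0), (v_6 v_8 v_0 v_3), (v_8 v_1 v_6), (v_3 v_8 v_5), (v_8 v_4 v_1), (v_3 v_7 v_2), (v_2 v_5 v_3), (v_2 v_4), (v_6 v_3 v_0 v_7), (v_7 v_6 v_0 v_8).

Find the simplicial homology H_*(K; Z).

H_0 ≅ Z,  H_1 ≅ Z,  H_2 = 0,  H_3 ≅ Z.

We work with the vertex ordering v_0 < v_1 < v_2 < v_3 < v_4 < v_5 < v_6 < v_7 < v_8. The simplices of K, each written with vertices in increasing order, are:

  0-simplices (9): [v_0], [v_1], [v_2], [v_3], [v_4], [v_5], [v_6], [v_7], [v_8]
  1-simplices (21): (21 of them)
  2-simplices (16): (16 of them)
  3-simplices (5): [v_0,v_3,v_6,v_7], [v_0,v_3,v_6,v_8], [v_0,v_3,v_7,v_8], [v_0,v_6,v_7,v_8], [v_3,v_6,v_7,v_8]

so the chain groups are C_0 ≅ Z^9, C_1 ≅ Z^21, C_2 ≅ Z^16, C_3 ≅ Z^5.

∂_1: C_1 → C_0 is given by ∂[p,q] = [q] − [p].
This gives a 9×21 integer matrix of rank 8; reducing to Smith normal form yields diagonal entries (1,1,1,1,1,1,1,1).

Boundary ∂_2: C_2 → C_1 maps a triangle to the signed sum of its edges. For instance
  ∂[v_1,v_6,v_8] = [v_6,v_8] − [v_1,v_8] + [v_1,v_6],
  ∂[v_3,v_7,v_8] = [v_7,v_8] − [v_3,v_8] + [v_3,v_7].
As a 21×16 matrix over Z this has rank 12, with invariant factors (1,1,1,1,1,1,1,1,1,1,1,1).

∂_3: C_3 → C_2 sends each 3-simplex σ to the alternating sum Σ_i (−1)^i (σ with its i-th vertex removed). For instance
  ∂[v_0,v_6,v_7,v_8] = [v_6,v_7,v_8] − [v_0,v_7,v_8] + [v_0,v_6,v_8] − [v_0,v_6,v_7],
  ∂[v_0,v_3,v_6,v_7] = [v_3,v_6,v_7] − [v_0,v_6,v_7] + [v_0,v_3,v_7] − [v_0,v_3,v_6].
The 16×5 boundary matrix has rank 4 and Smith normal form diag(1,1,1,1).

Now H_k = ker ∂_k / im ∂_{k+1}, so:

  H_0: rank C_0 − rank ∂_1 = 9 − 8 = 1, and the invariant factors of ∂_1 are all 1, so H_0 ≅ Z.
  H_1: rank ker ∂_1 − rank ∂_2 = (21 − 8) − 12 = 1, and the invariant factors of ∂_2 are all 1, so H_1 ≅ Z.
  H_2: rank ker ∂_2 − rank ∂_3 = (16 − 12) − 4 = 0, and the invariant factors of ∂_3 are all 1, so H_2 ≅ 0.
  H_3: rank ker ∂_3 − rank ∂_4 = (5 − 4) − 0 = 1, and there is no ∂_4, so H_3 ≅ Z.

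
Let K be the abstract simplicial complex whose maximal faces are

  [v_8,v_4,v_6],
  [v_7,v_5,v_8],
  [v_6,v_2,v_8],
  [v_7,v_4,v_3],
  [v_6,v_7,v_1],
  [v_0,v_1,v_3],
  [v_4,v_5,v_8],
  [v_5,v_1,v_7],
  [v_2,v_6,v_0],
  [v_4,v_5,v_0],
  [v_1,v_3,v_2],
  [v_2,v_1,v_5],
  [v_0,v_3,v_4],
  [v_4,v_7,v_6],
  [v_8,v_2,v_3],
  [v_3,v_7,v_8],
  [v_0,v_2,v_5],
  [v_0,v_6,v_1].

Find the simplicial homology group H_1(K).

H_1 = Z ⊕ Z/2.

Take the total order v_0 < v_1 < v_2 < v_3 < v_4 < v_5 < v_6 < v_7 < v_8 on the vertex set. Then K (dimension 2) consists of the simplices:

  0-simplices (9): [v_0], [v_1], [v_2], [v_3], [v_4], [v_5], [v_6], [v_7], [v_8]
  1-simplices (27): (27 of them)
  2-simplices (18): (18 of them)

giving chain groups C_0 ≅ Z^9, C_1 ≅ Z^27, C_2 ≅ Z^18.

Boundary ∂_1: C_1 → C_0 maps an edge to its endpoints' difference, ∂[p,q] = q − p. For instance
  ∂[v_2,v_8] = [v_8] − [v_2].
As a 9×27 matrix over Z this has rank 8, with invariant factors (1,1,1,1,1,1,1,1).

Boundary ∂_2: C_2 → C_1 maps a triangle to the signed sum of its edges. For instance
  ∂[v_0,v_1,v_6] = [v_1,v_6] − [v_0,v_6] + [v_0,v_1],
  ∂[v_2,v_3,v_8] = [v_3,v_8] − [v_2,v_8] + [v_2,v_3].
This gives a 27×18 integer matrix of rank 18; reducing to Smith normal form yields diagonal entries (1,1,1,1,1,1,1,1,1,1,1,1,1,1,1,1,1,2).

Computing H_k = (kernel of ∂_k) / (image of ∂_{k+1}):

  H_1: rank ker ∂_1 − rank ∂_2 = (27 − 8) − 18 = 1, and ∂_2 has invariant factor 2 > 1, so H_1 ≅ Z ⊕ Z/2.

(K is a triangulation of the Klein bottle.)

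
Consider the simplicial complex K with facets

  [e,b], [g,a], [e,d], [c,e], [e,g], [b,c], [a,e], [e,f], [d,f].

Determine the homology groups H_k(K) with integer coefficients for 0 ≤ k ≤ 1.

H_0 = Z,  H_1 = Z^3.

We work with the vertex ordering a < b < c < d < e < f < g. The simplices of K, each written with vertices in increasing order, are:

  0-simplices (7): a, b, c, d, e, f, g
  1-simplices (9): ae, ag, bc, be, ce, de, df, ef, eg

so the chain groups are C_0 ≅ Z^7, C_1 ≅ Z^9.

∂_1: C_1 → C_0 is given by ∂[p,q] = [q] − [p].
As a 7×9 matrix over Z this has rank 6, with invariant factors (1,1,1,1,1,1).

Computing H_k = (kernel of ∂_k) / (image of ∂_{k+1}):

  H_0: rank C_0 − rank ∂_1 = 7 − 6 = 1, and the invariant factors of ∂_1 are all 1, so H_0 = Z.
  H_1: rank ker ∂_1 − rank ∂_2 = (9 − 6) − 0 = 3, and there is no ∂_2, so H_1 = Z^3.

As a check, the Euler characteristic is 7 − 9 = -2, which agrees with 1 − 3 = -2.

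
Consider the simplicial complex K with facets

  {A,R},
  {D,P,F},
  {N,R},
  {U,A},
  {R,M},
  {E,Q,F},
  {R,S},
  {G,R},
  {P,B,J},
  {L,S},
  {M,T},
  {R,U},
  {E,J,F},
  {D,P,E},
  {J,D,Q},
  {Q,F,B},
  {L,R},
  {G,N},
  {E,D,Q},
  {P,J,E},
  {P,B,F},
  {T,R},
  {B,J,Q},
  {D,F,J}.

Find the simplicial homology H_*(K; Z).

H_0 = Z^2,  H_1 = Z^4 ⊕ Z_2,  H_2 = 0.

Take the total order A < B < D < E < F < G < J < L < M < N < P < Q < R < S < T < U on the vertex set. Then K (dimension 2) consists of the simplices:

  0-simplices (16): A, B, D, E, F, G, J, L, M, N, P, Q, R, S, T, U
  1-simplices (30): AR, AU, BF, BJ, BP, BQ, DE, DF, DJ, DP, DQ, EF, EJ, EP, EQ, FJ, FP, FQ, GN, GR, JP, JQ, LR, LS, MR, MT, NR, RS, RT, RU
  2-simplices (12): BFP, BFQ, BJP, BJQ, DEP, DEQ, DFJ, DFP, DJQ, EFJ, EFQ, EJP

so the chain groups are C_0 ≅ Z^16, C_1 ≅ Z^30, C_2 ≅ Z^12.

The boundary map ∂_1: C_1 → C_0 maps an edge to its endpoints' difference, ∂[p,q] = q − p.
The resulting 16×30 matrix has rank 14, and its Smith normal form has invariant factors (1,1,1,1,1,1,1,1,1,1,1,1,1,1).

∂_2: C_2 → C_1 maps a triangle to the signed sum of its edges. For instance
  ∂EJP = JP − EP + EJ,
  ∂EFJ = FJ − EJ + EF.
The 30×12 boundary matrix has rank 12 and Smith normal form diag(1,1,1,1,1,1,1,1,1,1,1,2).

Now H_k = ker ∂_k / im ∂_{k+1}, so:

  H_0: rank C_0 − rank ∂_1 = 16 − 14 = 2, and the invariant factors of ∂_1 are all 1, so H_0 = Z^2.
  H_1: rank ker ∂_1 − rank ∂_2 = (30 − 14) − 12 = 4, and ∂_2 has invariant factor 2 > 1, so H_1 = Z^4 ⊕ Z_2.
  H_2: rank ker ∂_2 − rank ∂_3 = (12 − 12) − 0 = 0, and there is no ∂_3, so H_2 = 0.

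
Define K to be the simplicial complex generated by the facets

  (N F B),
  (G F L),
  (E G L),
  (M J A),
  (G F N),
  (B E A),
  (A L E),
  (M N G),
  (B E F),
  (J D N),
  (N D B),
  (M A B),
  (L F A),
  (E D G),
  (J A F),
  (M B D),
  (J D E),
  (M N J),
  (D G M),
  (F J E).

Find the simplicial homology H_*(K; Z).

H_0 = Z,  H_1 = Z ⊕ Z/2,  H_2 = 0.

K has 10 vertices, 30 edges, 20 triangles.
rank ∂_0 = 0, rank ∂_1 = 9 ⇒ b_0 = 10 − 0 − 9 = 1; all invariant factors of ∂_1 are 1 so no torsion. So H_0 = Z.
rank ∂_1 = 9, rank ∂_2 = 20 ⇒ b_1 = 30 − 9 − 20 = 1; ∂_2 has invariant factor(s) [2] giving torsion. So H_1 = Z ⊕ Z/2.
rank ∂_2 = 20, rank ∂_3 = 0 ⇒ b_2 = 20 − 20 − 0 = 0. So H_2 = 0.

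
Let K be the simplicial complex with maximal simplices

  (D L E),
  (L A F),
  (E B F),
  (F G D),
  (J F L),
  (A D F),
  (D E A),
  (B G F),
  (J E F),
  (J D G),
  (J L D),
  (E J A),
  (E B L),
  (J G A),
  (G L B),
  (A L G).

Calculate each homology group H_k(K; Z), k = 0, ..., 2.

Order the vertices as A < B < D < E < F < G < J < L. Listing each simplex with vertices in this order, K has dimension 2 with simplices:

  0-simplices (8): A, B, D, E, F, G, J, L
  1-simplices (24): AD, AE, AF, AG, AJ, AL, BE, BF, BG, BL, DE, DF, DG, DJ, DL, EF, EJ, EL, FG, FJ, FL, GJ, GL, JL
  2-simplices (16): ADE, ADF, AEJ, AFL, AGJ, AGL, BEF, BEL, BFG, BGL, DEL, DFG, DGJ, DJL, EFJ, FJL

Hence C_0 ≅ Z^8, C_1 ≅ Z^24, C_2 ≅ Z^16.

The boundary map ∂_1: C_1 → C_0 maps an edge to its endpoints' difference, ∂[p,q] = q − p.
This gives a 8×24 integer matrix of rank 7; reducing to Smith normal form yields diagonal entries (1,1,1,1,1,1,1).

Boundary ∂_2: C_2 → C_1 acts by ∂[p,q,r] = [q,r] − [p,r] + [p,q]. For instance
  ∂ADE = DE − AE + AD,
  ∂BEL = EL − BL + BE.
As a 24×16 matrix over Z this has rank 15, with invariant factors (1,1,1,1,1,1,1,1,1,1,1,1,1,1,1).

Computing H_k = (kernel of ∂_k) / (image of ∂_{k+1}):

  H_0: rank C_0 − rank ∂_1 = 8 − 7 = 1, and the invariant factors of ∂_1 are all 1, so H_0 ≅ Z.
  H_1: rank ker ∂_1 − rank ∂_2 = (24 − 7) − 15 = 2, and the invariant factors of ∂_2 are all 1, so H_1 ≅ Z^2.
  H_2: rank ker ∂_2 − rank ∂_3 = (16 − 15) − 0 = 1, and there is no ∂_3, so H_2 ≅ Z.

H_0 ≅ Z,  H_1 ≅ Z^2,  H_2 ≅ Z.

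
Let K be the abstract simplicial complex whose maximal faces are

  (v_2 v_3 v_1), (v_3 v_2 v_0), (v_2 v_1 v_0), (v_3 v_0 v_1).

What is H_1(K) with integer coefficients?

H_1 ≅ 0.

Fix the vertex order v_0 < v_1 < v_2 < v_3 and write every simplex with vertices in increasing order. Then dim K = 2 and the simplices of K are:

  0-simplices (4): [v_0], [v_1], [v_2], [v_3]
  1-simplices (6): [v_0,v_1], [v_0,v_2], [v_0,v_3], [v_1,v_2], [v_1,v_3], [v_2,v_3]
  2-simplices (4): [v_0,v_1,v_2], [v_0,v_1,v_3], [v_0,v_2,v_3], [v_1,v_2,v_3]

Hence C_0 ≅ Z^4, C_1 ≅ Z^6, C_2 ≅ Z^4.

∂_1: C_1 → C_0 is given by ∂[p,q] = [q] − [p].
The 4×6 boundary matrix has rank 3 and Smith normal form diag(1,1,1).

∂_2: C_2 → C_1 maps a triangle to the signed sum of its edges. For instance
  ∂[v_0,v_1,v_3] = [v_1,v_3] − [v_0,v_3] + [v_0,v_1],
  ∂[v_0,v_1,v_2] = [v_1,v_2] − [v_0,v_2] + [v_0,v_1].
As a 6×4 matrix over Z this has rank 3, with invariant factors (1,1,1).

Now H_k = ker ∂_k / im ∂_{k+1}, so:

  H_1: rank ker ∂_1 − rank ∂_2 = (6 − 3) − 3 = 0, and the invariant factors of ∂_2 are all 1, so H_1 = 0.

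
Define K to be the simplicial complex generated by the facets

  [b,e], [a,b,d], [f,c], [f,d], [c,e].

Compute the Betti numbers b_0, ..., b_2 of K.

We work with the vertex ordering a < b < c < d < e < f. The simplices of K, each written with vertices in increasing order, are:

  0-simplices (6): a, b, c, d, e, f
  1-simplices (7): ab, ad, bd, be, ce, cf, df
  2-simplices (1): abd

giving chain groups C_0 ≅ Z^6, C_1 ≅ Z^7, C_2 ≅ Z^1.

Boundary ∂_1: C_1 → C_0 maps an edge to its endpoints' difference, ∂[p,q] = q − p. For instance
  ∂df = f − d.
As a 6×7 matrix over Z this has rank 5, with invariant factors (1,1,1,1,1).

The boundary map ∂_2: C_2 → C_1 maps a triangle to the signed sum of its edges. For instance
  ∂abd = bd − ad + ab.
The 7×1 boundary matrix has rank 1 and Smith normal form diag(1).

Computing H_k = (kernel of ∂_k) / (image of ∂_{k+1}):

  H_0: rank C_0 − rank ∂_1 = 6 − 5 = 1, and the invariant factors of ∂_1 are all 1, so H_0 ≅ Z.
  H_1: rank ker ∂_1 − rank ∂_2 = (7 − 5) − 1 = 1, and the invariant factors of ∂_2 are all 1, so H_1 ≅ Z.
  H_2: rank ker ∂_2 − rank ∂_3 = (1 − 1) − 0 = 0, and there is no ∂_3, so H_2 ≅ 0.

Hence the Betti numbers are b_0 = 1, b_1 = 1, b_2 = 0.

b_0 = 1, b_1 = 1, b_2 = 0.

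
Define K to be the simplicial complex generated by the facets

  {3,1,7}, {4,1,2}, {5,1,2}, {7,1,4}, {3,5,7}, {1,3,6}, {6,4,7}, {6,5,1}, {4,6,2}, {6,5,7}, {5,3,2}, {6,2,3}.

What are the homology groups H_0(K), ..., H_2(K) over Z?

Take the total order 1 < 2 < 3 < 4 < 5 < 6 < 7 on the vertex set. Then K (dimension 2) consists of the simplices:

  0-simplices (7): [1], [2], [3], [4], [5], [6], [7]
  1-simplices (18): [1,2], [1,3], [1,4], [1,5], [1,6], [1,7], [2,3], [2,4], [2,5], [2,6], [3,5], [3,6], [3,7], [4,6], [4,7], [5,6], [5,7], [6,7]
  2-simplices (12): [1,2,4], [1,2,5], [1,3,6], [1,3,7], [1,4,7], [1,5,6], [2,3,5], [2,3,6], [2,4,6], [3,5,7], [4,6,7], [5,6,7]

Hence C_0 ≅ Z^7, C_1 ≅ Z^18, C_2 ≅ Z^12.

The boundary map ∂_1: C_1 → C_0 is given by ∂[p,q] = [q] − [p].
The resulting 7×18 matrix has rank 6, and its Smith normal form has invariant factors (1,1,1,1,1,1).

The boundary map ∂_2: C_2 → C_1 maps a triangle to the signed sum of its edges. For instance
  ∂[2,4,6] = [4,6] − [2,6] + [2,4],
  ∂[4,6,7] = [6,7] − [4,7] + [4,6].
The resulting 18×12 matrix has rank 12, and its Smith normal form has invariant factors (1,1,1,1,1,1,1,1,1,1,1,2).

Reading off H_k = ker ∂_k / im ∂_{k+1}:

  H_0: rank C_0 − rank ∂_1 = 7 − 6 = 1, and the invariant factors of ∂_1 are all 1, so H_0 = Z.
  H_1: rank ker ∂_1 − rank ∂_2 = (18 − 6) − 12 = 0, and ∂_2 has invariant factor 2 > 1, so H_1 = Z/2.
  H_2: rank ker ∂_2 − rank ∂_3 = (12 − 12) − 0 = 0, and there is no ∂_3, so H_2 = 0.

H_0 ≅ Z,  H_1 ≅ Z/2,  H_2 = 0.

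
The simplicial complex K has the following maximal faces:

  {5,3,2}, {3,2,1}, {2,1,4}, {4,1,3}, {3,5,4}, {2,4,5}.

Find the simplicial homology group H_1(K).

Fix the vertex order 1 < 2 < 3 < 4 < 5 and write every simplex with vertices in increasing order. Then dim K = 2 and the simplices of K are:

  0-simplices (5): [1], [2], [3], [4], [5]
  1-simplices (9): [1,2], [1,3], [1,4], [2,3], [2,4], [2,5], [3,4], [3,5], [4,5]
  2-simplices (6): [1,2,3], [1,2,4], [1,3,4], [2,3,5], [2,4,5], [3,4,5]

so the chain groups are C_0 ≅ Z^5, C_1 ≅ Z^9, C_2 ≅ Z^6.

The boundary map ∂_1: C_1 → C_0 is given by ∂[p,q] = [q] − [p]. For instance
  ∂[2,4] = [4] − [2].
The resulting 5×9 matrix has rank 4, and its Smith normal form has invariant factors (1,1,1,1).

∂_2: C_2 → C_1 maps a triangle to the signed sum of its edges. For instance
  ∂[2,3,5] = [3,5] − [2,5] + [2,3],
  ∂[1,2,4] = [2,4] − [1,4] + [1,2].
This gives a 9×6 integer matrix of rank 5; reducing to Smith normal form yields diagonal entries (1,1,1,1,1).

Now H_k = ker ∂_k / im ∂_{k+1}, so:

  H_1: rank ker ∂_1 − rank ∂_2 = (9 − 4) − 5 = 0, and the invariant factors of ∂_2 are all 1, so H_1 ≅ 0.

H_1 = 0.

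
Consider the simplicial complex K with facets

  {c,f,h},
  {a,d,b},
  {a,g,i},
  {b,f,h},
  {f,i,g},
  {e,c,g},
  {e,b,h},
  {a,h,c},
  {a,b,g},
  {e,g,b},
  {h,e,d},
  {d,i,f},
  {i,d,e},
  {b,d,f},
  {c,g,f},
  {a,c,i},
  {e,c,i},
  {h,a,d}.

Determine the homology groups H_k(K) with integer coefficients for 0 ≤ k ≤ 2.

H_0 = Z,  H_1 = Z ⊕ Z/2,  H_2 = 0.

Take the total order a < b < c < d < e < f < g < h < i on the vertex set. Then K (dimension 2) consists of the simplices:

  0-simplices (9): a, b, c, d, e, f, g, h, i
  1-simplices (27): ab, ac, ad, ag, ah, ai, bd, be, bf, bg, bh, ce, cf, cg, ch, ci, de, df, dh, di, eg, eh, ei, fg, fh, fi, gi
  2-simplices (18): abd, abg, ach, aci, adh, agi, bdf, beg, beh, bfh, ceg, cei, cfg, cfh, deh, dei, dfi, fgi

giving chain groups C_0 ≅ Z^9, C_1 ≅ Z^27, C_2 ≅ Z^18.

∂_1: C_1 → C_0 is given by ∂[p,q] = [q] − [p].
As a 9×27 matrix over Z this has rank 8, with invariant factors (1,1,1,1,1,1,1,1).

Boundary ∂_2: C_2 → C_1 acts by ∂[p,q,r] = [q,r] − [p,r] + [p,q]. For instance
  ∂bdf = df − bf + bd,
  ∂abd = bd − ad + ab.
The resulting 27×18 matrix has rank 18, and its Smith normal form has invariant factors (1,1,1,1,1,1,1,1,1,1,1,1,1,1,1,1,1,2).

Computing H_k = (kernel of ∂_k) / (image of ∂_{k+1}):

  H_0: rank C_0 − rank ∂_1 = 9 − 8 = 1, and the invariant factors of ∂_1 are all 1, so H_0 = Z.
  H_1: rank ker ∂_1 − rank ∂_2 = (27 − 8) − 18 = 1, and ∂_2 has invariant factor 2 > 1, so H_1 = Z ⊕ Z/2.
  H_2: rank ker ∂_2 − rank ∂_3 = (18 − 18) − 0 = 0, and there is no ∂_3, so H_2 = 0.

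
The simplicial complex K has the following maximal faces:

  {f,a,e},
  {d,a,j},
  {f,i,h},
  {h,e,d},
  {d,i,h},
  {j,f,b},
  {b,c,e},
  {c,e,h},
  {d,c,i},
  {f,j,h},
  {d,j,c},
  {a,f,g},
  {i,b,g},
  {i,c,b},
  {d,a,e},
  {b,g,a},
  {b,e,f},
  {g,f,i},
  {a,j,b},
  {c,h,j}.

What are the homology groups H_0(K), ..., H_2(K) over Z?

K has 10 vertices, 30 edges, 20 triangles.
rank ∂_0 = 0, rank ∂_1 = 9 ⇒ b_0 = 10 − 0 − 9 = 1; all invariant factors of ∂_1 are 1 so no torsion. So H_0 ≅ Z.
rank ∂_1 = 9, rank ∂_2 = 20 ⇒ b_1 = 30 − 9 − 20 = 1; ∂_2 has invariant factor(s) [2] giving torsion. So H_1 ≅ Z ⊕ Z/2Z.
rank ∂_2 = 20, rank ∂_3 = 0 ⇒ b_2 = 20 − 20 − 0 = 0. So H_2 ≅ 0.

H_0 ≅ Z,  H_1 ≅ Z ⊕ Z/2Z,  H_2 = 0.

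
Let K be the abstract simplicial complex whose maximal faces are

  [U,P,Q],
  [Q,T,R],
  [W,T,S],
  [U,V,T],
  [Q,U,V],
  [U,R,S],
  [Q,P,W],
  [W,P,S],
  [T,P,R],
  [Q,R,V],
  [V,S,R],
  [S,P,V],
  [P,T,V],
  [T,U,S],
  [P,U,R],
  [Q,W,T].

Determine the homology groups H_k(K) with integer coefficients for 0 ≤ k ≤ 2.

We work with the vertex ordering P < Q < R < S < T < U < V < W. The simplices of K, each written with vertices in increasing order, are:

  0-simplices (8): P, Q, R, S, T, U, V, W
  1-simplices (24): PQ, PR, PS, PT, PU, PV, PW, QR, QT, QU, QV, QW, RS, RT, RU, RV, ST, SU, SV, SW, TU, TV, TW, UV
  2-simplices (16): PQU, PQW, PRT, PRU, PSV, PSW, PTV, QRT, QRV, QTW, QUV, RSU, RSV, STU, STW, TUV

so the chain groups are C_0 ≅ Z^8, C_1 ≅ Z^24, C_2 ≅ Z^16.

∂_1: C_1 → C_0 maps an edge to its endpoints' difference, ∂[p,q] = q − p.
This gives a 8×24 integer matrix of rank 7; reducing to Smith normal form yields diagonal entries (1,1,1,1,1,1,1).

Boundary ∂_2: C_2 → C_1 maps a triangle to the signed sum of its edges. For instance
  ∂QRV = RV − QV + QR,
  ∂QTW = TW − QW + QT.
The 24×16 boundary matrix has rank 15 and Smith normal form diag(1,1,1,1,1,1,1,1,1,1,1,1,1,1,1).

Computing H_k = (kernel of ∂_k) / (image of ∂_{k+1}):

  H_0: rank C_0 − rank ∂_1 = 8 − 7 = 1, and the invariant factors of ∂_1 are all 1, so H_0 ≅ Z.
  H_1: rank ker ∂_1 − rank ∂_2 = (24 − 7) − 15 = 2, and the invariant factors of ∂_2 are all 1, so H_1 ≅ Z^2.
  H_2: rank ker ∂_2 − rank ∂_3 = (16 − 15) − 0 = 1, and there is no ∂_3, so H_2 ≅ Z.

As a check, the Euler characteristic is 8 − 24 + 16 = 0, which agrees with 1 − 2 + 1 = 0.

H_0 = Z,  H_1 = Z^2,  H_2 = Z.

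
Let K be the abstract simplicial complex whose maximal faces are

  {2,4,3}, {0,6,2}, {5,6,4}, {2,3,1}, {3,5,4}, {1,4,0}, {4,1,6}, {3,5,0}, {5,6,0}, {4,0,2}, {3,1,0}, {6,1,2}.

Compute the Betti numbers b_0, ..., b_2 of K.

Take the total order 0 < 1 < 2 < 3 < 4 < 5 < 6 on the vertex set. Then K (dimension 2) consists of the simplices:

  0-simplices (7): [0], [1], [2], [3], [4], [5], [6]
  1-simplices (18): [0,1], [0,2], [0,3], [0,4], [0,5], [0,6], [1,2], [1,3], [1,4], [1,6], [2,3], [2,4], [2,6], [3,4], [3,5], [4,5], [4,6], [5,6]
  2-simplices (12): [0,1,3], [0,1,4], [0,2,4], [0,2,6], [0,3,5], [0,5,6], [1,2,3], [1,2,6], [1,4,6], [2,3,4], [3,4,5], [4,5,6]

giving chain groups C_0 ≅ Z^7, C_1 ≅ Z^18, C_2 ≅ Z^12.

The boundary map ∂_1: C_1 → C_0 sends each edge [p,q] (with p < q) to q − p. For instance
  ∂[3,5] = [5] − [3].
As a 7×18 matrix over Z this has rank 6, with invariant factors (1,1,1,1,1,1).

∂_2: C_2 → C_1 maps a triangle to the signed sum of its edges. For instance
  ∂[0,2,4] = [2,4] − [0,4] + [0,2],
  ∂[0,3,5] = [3,5] − [0,5] + [0,3].
This gives a 18×12 integer matrix of rank 12; reducing to Smith normal form yields diagonal entries (1,1,1,1,1,1,1,1,1,1,1,2).

Reading off H_k = ker ∂_k / im ∂_{k+1}:

  H_0: rank C_0 − rank ∂_1 = 7 − 6 = 1, and the invariant factors of ∂_1 are all 1, so H_0 = Z.
  H_1: rank ker ∂_1 − rank ∂_2 = (18 − 6) − 12 = 0, and ∂_2 has invariant factor 2 > 1, so H_1 = Z/2Z.
  H_2: rank ker ∂_2 − rank ∂_3 = (12 − 12) − 0 = 0, and there is no ∂_3, so H_2 = 0.

(K is a triangulation of the real projective plane RP^2.)

Hence the Betti numbers are b_0 = 1, b_1 = 0, b_2 = 0.

b_0 = 1, b_1 = 0, b_2 = 0.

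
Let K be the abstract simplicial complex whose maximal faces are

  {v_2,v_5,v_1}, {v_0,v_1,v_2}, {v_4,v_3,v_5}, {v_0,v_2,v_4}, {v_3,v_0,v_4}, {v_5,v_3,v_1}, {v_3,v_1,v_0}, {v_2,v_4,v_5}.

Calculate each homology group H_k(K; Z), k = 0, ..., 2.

K has 6 vertices, 12 edges, 8 triangles.
rank ∂_0 = 0, rank ∂_1 = 5 ⇒ b_0 = 6 − 0 − 5 = 1; all invariant factors of ∂_1 are 1 so no torsion. So H_0 ≅ Z.
rank ∂_1 = 5, rank ∂_2 = 7 ⇒ b_1 = 12 − 5 − 7 = 0; all invariant factors of ∂_2 are 1 so no torsion. So H_1 ≅ 0.
rank ∂_2 = 7, rank ∂_3 = 0 ⇒ b_2 = 8 − 7 − 0 = 1. So H_2 ≅ Z.

H_0 ≅ Z,  H_1 = 0,  H_2 ≅ Z.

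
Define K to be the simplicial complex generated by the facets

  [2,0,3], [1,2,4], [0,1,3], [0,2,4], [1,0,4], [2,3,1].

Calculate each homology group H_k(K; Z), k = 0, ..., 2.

Fix the vertex order 0 < 1 < 2 < 3 < 4 and write every simplex with vertices in increasing order. Then dim K = 2 and the simplices of K are:

  0-simplices (5): [0], [1], [2], [3], [4]
  1-simplices (9): [0,1], [0,2], [0,3], [0,4], [1,2], [1,3], [1,4], [2,3], [2,4]
  2-simplices (6): [0,1,3], [0,1,4], [0,2,3], [0,2,4], [1,2,3], [1,2,4]

so the chain groups are C_0 ≅ Z^5, C_1 ≅ Z^9, C_2 ≅ Z^6.

Boundary ∂_1: C_1 → C_0 sends each edge [p,q] (with p < q) to q − p. For instance
  ∂[1,3] = [3] − [1].
The resulting 5×9 matrix has rank 4, and its Smith normal form has invariant factors (1,1,1,1).

Boundary ∂_2: C_2 → C_1 acts by ∂[p,q,r] = [q,r] − [p,r] + [p,q]. For instance
  ∂[0,2,3] = [2,3] − [0,3] + [0,2],
  ∂[1,2,3] = [2,3] − [1,3] + [1,2].
As a 9×6 matrix over Z this has rank 5, with invariant factors (1,1,1,1,1).

Reading off H_k = ker ∂_k / im ∂_{k+1}:

  H_0: rank C_0 − rank ∂_1 = 5 − 4 = 1, and the invariant factors of ∂_1 are all 1, so H_0 ≅ Z.
  H_1: rank ker ∂_1 − rank ∂_2 = (9 − 4) − 5 = 0, and the invariant factors of ∂_2 are all 1, so H_1 ≅ 0.
  H_2: rank ker ∂_2 − rank ∂_3 = (6 − 5) − 0 = 1, and there is no ∂_3, so H_2 ≅ Z.

As a check, the Euler characteristic is 5 − 9 + 6 = 2, which agrees with 1 − 0 + 1 = 2.

H_0 = Z,  H_1 = 0,  H_2 = Z.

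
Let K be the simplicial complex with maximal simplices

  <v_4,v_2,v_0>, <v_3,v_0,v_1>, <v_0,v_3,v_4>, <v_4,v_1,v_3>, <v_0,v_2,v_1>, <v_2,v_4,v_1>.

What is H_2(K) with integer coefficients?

Take the total order v_0 < v_1 < v_2 < v_3 < v_4 on the vertex set. Then K (dimension 2) consists of the simplices:

  0-simplices (5): [v_0], [v_1], [v_2], [v_3], [v_4]
  1-simplices (9): [v_0,v_1], [v_0,v_2], [v_0,v_3], [v_0,v_4], [v_1,v_2], [v_1,v_3], [v_1,v_4], [v_2,v_4], [v_3,v_4]
  2-simplices (6): [v_0,v_1,v_2], [v_0,v_1,v_3], [v_0,v_2,v_4], [v_0,v_3,v_4], [v_1,v_2,v_4], [v_1,v_3,v_4]

giving chain groups C_0 ≅ Z^5, C_1 ≅ Z^9, C_2 ≅ Z^6.

The boundary map ∂_1: C_1 → C_0 maps an edge to its endpoints' difference, ∂[p,q] = q − p. For instance
  ∂[v_1,v_3] = [v_3] − [v_1].
This gives a 5×9 integer matrix of rank 4; reducing to Smith normal form yields diagonal entries (1,1,1,1).

Boundary ∂_2: C_2 → C_1 sends each 2-simplex [p,q,r] to [q,r] − [p,r] + [p,q]. For instance
  ∂[v_0,v_1,v_2] = [v_1,v_2] − [v_0,v_2] + [v_0,v_1],
  ∂[v_0,v_1,v_3] = [v_1,v_3] − [v_0,v_3] + [v_0,v_1].
The resulting 9×6 matrix has rank 5, and its Smith normal form has invariant factors (1,1,1,1,1).

Now H_k = ker ∂_k / im ∂_{k+1}, so:

  H_2: rank ker ∂_2 − rank ∂_3 = (6 − 5) − 0 = 1, and there is no ∂_3, so H_2 ≅ Z.

H_2 ≅ Z.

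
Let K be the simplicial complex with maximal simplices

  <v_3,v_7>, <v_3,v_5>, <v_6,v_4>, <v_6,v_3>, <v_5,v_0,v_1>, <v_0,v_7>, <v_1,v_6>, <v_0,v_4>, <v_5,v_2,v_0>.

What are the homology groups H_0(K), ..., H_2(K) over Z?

H_0 ≅ Z,  H_1 ≅ Z^3,  H_2 = 0.

Take the total order v_0 < v_1 < v_2 < v_3 < v_4 < v_5 < v_6 < v_7 on the vertex set. Then K (dimension 2) consists of the simplices:

  0-simplices (8): [v_0], [v_1], [v_2], [v_3], [v_4], [v_5], [v_6], [v_7]
  1-simplices (12): [v_0,v_1], [v_0,v_2], [v_0,v_4], [v_0,v_5], [v_0,v_7], [v_1,v_5], [v_1,v_6], [v_2,v_5], [v_3,v_5], [v_3,v_6], [v_3,v_7], [v_4,v_6]
  2-simplices (2): [v_0,v_1,v_5], [v_0,v_2,v_5]

giving chain groups C_0 ≅ Z^8, C_1 ≅ Z^12, C_2 ≅ Z^2.

The boundary map ∂_1: C_1 → C_0 maps an edge to its endpoints' difference, ∂[p,q] = q − p. For instance
  ∂[v_0,v_4] = [v_4] − [v_0].
As a 8×12 matrix over Z this has rank 7, with invariant factors (1,1,1,1,1,1,1).

∂_2: C_2 → C_1 maps a triangle to the signed sum of its edges. For instance
  ∂[v_0,v_2,v_5] = [v_2,v_5] − [v_0,v_5] + [v_0,v_2],
  ∂[v_0,v_1,v_5] = [v_1,v_5] − [v_0,v_5] + [v_0,v_1].
As a 12×2 matrix over Z this has rank 2, with invariant factors (1,1).

From H_k ≅ ker(∂_k) / im(∂_{k+1}) we obtain:

  H_0: rank C_0 − rank ∂_1 = 8 − 7 = 1, and the invariant factors of ∂_1 are all 1, so H_0 ≅ Z.
  H_1: rank ker ∂_1 − rank ∂_2 = (12 − 7) − 2 = 3, and the invariant factors of ∂_2 are all 1, so H_1 ≅ Z^3.
  H_2: rank ker ∂_2 − rank ∂_3 = (2 − 2) − 0 = 0, and there is no ∂_3, so H_2 ≅ 0.

As a check, the Euler characteristic is 8 − 12 + 2 = -2, which agrees with 1 − 3 + 0 = -2.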